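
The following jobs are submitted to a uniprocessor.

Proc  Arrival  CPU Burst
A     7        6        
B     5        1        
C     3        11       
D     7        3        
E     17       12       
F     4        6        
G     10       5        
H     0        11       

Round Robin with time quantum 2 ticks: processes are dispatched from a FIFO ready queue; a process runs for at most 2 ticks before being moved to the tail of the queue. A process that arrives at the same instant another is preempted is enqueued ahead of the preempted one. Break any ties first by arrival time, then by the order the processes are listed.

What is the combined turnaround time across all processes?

251

Schedule: | H 0-4 | C 4-6 | F 6-8 | H 8-10 | B 10-11 | C 11-13 | A 13-15 | D 15-17 | F 17-19 | G 19-21 | H 21-23 | C 23-25 | A 25-27 | E 27-29 | D 29-30 | F 30-32 | G 32-34 | H 34-36 | C 36-38 | A 38-40 | E 40-42 | G 42-43 | H 43-44 | C 44-46 | E 46-48 | C 48-49 | E 49-55 |
Completion: A=40  B=11  C=49  D=30  E=55  F=32  G=43  H=44
Turnaround = completion − arrival: A=33, B=6, C=46, D=23, E=38, F=28, G=33, H=44
Total turnaround = 33 + 6 + 46 + 23 + 38 + 28 + 33 + 44 = 251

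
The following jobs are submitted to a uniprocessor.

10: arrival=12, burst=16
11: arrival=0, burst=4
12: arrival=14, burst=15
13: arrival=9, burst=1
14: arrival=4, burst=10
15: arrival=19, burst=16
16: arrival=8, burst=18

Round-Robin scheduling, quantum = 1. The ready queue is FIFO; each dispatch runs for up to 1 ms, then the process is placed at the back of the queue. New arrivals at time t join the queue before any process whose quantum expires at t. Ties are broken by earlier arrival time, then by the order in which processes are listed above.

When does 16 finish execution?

78

Gantt: | 11 0-4 | 14 4-8 | 16 8-9 | 14 9-10 | 13 10-11 | 16 11-12 | 14 12-13 | 10 13-14 | 16 14-15 | 14 15-16 | 12 16-17 | 10 17-18 | 16 18-19 | 14 19-20 | 12 20-21 | 10 21-22 | 15 22-23 | 16 23-24 | 14 24-25 | 12 25-26 | 10 26-27 | 15 27-28 | 16 28-29 | 14 29-30 | 12 30-31 | 10 31-32 | 15 32-33 | 16 33-34 | 12 34-35 | 10 35-36 | 15 36-37 | 16 37-38 | 12 38-39 | 10 39-40 | 15 40-41 | 16 41-42 | 12 42-43 | 10 43-44 | 15 44-45 | 16 45-46 | 12 46-47 | 10 47-48 | 15 48-49 | 16 49-50 | 12 50-51 | 10 51-52 | 15 52-53 | 16 53-54 | 12 54-55 | 10 55-56 | 15 56-57 | 16 57-58 | 12 58-59 | 10 59-60 | 15 60-61 | 16 61-62 | 12 62-63 | 10 63-64 | 15 64-65 | 16 65-66 | 12 66-67 | 10 67-68 | 15 68-69 | 16 69-70 | 12 70-71 | 10 71-72 | 15 72-73 | 16 73-74 | 12 74-75 | 10 75-76 | 15 76-77 | 16 77-78 | 15 78-80 |
Completion: 10=76  11=4  12=75  13=11  14=30  15=80  16=78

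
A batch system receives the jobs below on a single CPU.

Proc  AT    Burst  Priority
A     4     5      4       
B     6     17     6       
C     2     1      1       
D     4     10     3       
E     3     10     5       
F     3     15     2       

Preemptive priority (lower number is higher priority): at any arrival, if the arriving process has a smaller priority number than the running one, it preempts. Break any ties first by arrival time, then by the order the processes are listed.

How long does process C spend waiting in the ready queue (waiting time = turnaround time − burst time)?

Gantt: | idle 0-2 | C 2-3 | F 3-18 | D 18-28 | A 28-33 | E 33-43 | B 43-60 |
Completion: A=33  B=60  C=3  D=28  E=43  F=18
Turnaround (C−A): A=29  B=54  C=1  D=24  E=40  F=15
Waiting(C) = turnaround − burst = 1 − 1 = 0

0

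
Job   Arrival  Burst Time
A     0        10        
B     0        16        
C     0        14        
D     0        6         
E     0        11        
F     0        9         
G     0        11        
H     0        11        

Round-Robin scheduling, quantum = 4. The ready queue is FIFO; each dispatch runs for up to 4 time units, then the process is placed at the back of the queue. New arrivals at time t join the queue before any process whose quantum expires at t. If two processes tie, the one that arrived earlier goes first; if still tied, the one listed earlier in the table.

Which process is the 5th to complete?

G

Schedule: | A 0-4 | B 4-8 | C 8-12 | D 12-16 | E 16-20 | F 20-24 | G 24-28 | H 28-32 | A 32-36 | B 36-40 | C 40-44 | D 44-46 | E 46-50 | F 50-54 | G 54-58 | H 58-62 | A 62-64 | B 64-68 | C 68-72 | E 72-75 | F 75-76 | G 76-79 | H 79-82 | B 82-86 | C 86-88 |
Completion: A=64  B=86  C=88  D=46  E=75  F=76  G=79  H=82
Finish order: D → A → E → F → G → H → B → C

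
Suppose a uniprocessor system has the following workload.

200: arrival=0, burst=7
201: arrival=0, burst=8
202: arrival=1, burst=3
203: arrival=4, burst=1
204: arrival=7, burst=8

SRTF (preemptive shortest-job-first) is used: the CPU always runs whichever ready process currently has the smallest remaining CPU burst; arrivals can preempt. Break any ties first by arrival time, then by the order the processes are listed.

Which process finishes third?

Schedule: | 200 0-1 | 202 1-4 | 203 4-5 | 200 5-11 | 201 11-19 | 204 19-27 |
Completion: 200=11  201=19  202=4  203=5  204=27
Finish order: 202 → 203 → 200 → 201 → 204

200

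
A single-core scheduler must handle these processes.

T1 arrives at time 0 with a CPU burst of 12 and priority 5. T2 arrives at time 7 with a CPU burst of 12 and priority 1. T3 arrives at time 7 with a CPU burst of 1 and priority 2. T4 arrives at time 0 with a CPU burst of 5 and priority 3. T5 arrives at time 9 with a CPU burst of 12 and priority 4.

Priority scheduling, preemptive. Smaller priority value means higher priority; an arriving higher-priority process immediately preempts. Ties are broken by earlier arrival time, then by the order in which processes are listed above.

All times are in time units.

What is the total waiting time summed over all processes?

53

Gantt: | T4 0-5 | T1 5-7 | T2 7-19 | T3 19-20 | T5 20-32 | T1 32-42 |
Completion: T1=42  T2=19  T3=20  T4=5  T5=32
Turnaround (C−A): T1=42  T2=12  T3=13  T4=5  T5=23
Waiting = turnaround − burst: T1=30, T2=0, T3=12, T4=0, T5=11
Total waiting = 30 + 0 + 12 + 0 + 11 = 53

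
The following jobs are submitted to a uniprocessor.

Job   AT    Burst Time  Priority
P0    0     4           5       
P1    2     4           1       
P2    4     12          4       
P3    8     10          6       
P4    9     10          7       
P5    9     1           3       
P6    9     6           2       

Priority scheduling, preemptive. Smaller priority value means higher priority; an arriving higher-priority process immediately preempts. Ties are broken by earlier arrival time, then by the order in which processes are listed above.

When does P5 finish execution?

16

Timeline: | P0 0-2 | P1 2-6 | P2 6-9 | P6 9-15 | P5 15-16 | P2 16-25 | P0 25-27 | P3 27-37 | P4 37-47 |
Completion: P0=27  P1=6  P2=25  P3=37  P4=47  P5=16  P6=15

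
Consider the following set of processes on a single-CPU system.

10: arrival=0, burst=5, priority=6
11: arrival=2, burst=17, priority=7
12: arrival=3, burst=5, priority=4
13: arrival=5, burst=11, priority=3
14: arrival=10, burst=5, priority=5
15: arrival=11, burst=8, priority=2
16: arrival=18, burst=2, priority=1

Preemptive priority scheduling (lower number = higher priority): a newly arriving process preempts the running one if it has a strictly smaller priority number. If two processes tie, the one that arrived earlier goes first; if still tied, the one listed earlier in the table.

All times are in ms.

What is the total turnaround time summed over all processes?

170

Schedule: | 10 0-3 | 12 3-5 | 13 5-11 | 15 11-18 | 16 18-20 | 15 20-21 | 13 21-26 | 12 26-29 | 14 29-34 | 10 34-36 | 11 36-53 |
Completion: 10=36  11=53  12=29  13=26  14=34  15=21  16=20
Turnaround = completion − arrival: 10=36, 11=51, 12=26, 13=21, 14=24, 15=10, 16=2
Total turnaround = 36 + 51 + 26 + 21 + 24 + 10 + 2 = 170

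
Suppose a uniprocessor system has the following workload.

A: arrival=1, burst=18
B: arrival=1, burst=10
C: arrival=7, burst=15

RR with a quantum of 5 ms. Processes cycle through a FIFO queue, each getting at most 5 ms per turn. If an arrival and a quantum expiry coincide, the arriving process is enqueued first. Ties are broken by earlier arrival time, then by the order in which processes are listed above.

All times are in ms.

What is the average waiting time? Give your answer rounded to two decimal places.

Timeline: | idle 0-1 | A 1-6 | B 6-11 | A 11-16 | C 16-21 | B 21-26 | A 26-31 | C 31-36 | A 36-39 | C 39-44 |
Completion: A=39  B=26  C=44
Turnaround (C−A): A=38  B=25  C=37
Waiting times: A=20, B=15, C=22
Average waiting = (20+15+22) / 3 = 57/3 = 19.00

19.00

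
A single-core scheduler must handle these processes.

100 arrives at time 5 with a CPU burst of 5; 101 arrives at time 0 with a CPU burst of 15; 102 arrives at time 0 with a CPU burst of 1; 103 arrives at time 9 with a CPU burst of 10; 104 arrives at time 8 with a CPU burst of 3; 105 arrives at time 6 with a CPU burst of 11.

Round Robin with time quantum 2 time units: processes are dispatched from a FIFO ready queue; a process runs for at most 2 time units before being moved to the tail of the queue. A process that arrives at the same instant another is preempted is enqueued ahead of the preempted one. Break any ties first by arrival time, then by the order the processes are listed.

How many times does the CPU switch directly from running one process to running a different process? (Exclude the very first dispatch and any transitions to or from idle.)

24

Timeline: | 101 0-2 | 102 2-3 | 101 3-5 | 100 5-7 | 101 7-9 | 105 9-11 | 100 11-13 | 104 13-15 | 103 15-17 | 101 17-19 | 105 19-21 | 100 21-22 | 104 22-23 | 103 23-25 | 101 25-27 | 105 27-29 | 103 29-31 | 101 31-33 | 105 33-35 | 103 35-37 | 101 37-39 | 105 39-41 | 103 41-43 | 101 43-44 | 105 44-45 |
Completion: 100=22  101=44  102=3  103=43  104=23  105=45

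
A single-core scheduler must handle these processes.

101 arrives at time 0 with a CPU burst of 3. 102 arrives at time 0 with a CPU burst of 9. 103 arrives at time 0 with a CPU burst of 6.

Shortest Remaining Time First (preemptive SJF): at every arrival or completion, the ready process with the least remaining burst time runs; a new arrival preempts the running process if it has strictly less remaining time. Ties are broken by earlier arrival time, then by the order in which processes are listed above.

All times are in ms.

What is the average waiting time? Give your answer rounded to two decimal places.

4.00

Timeline: | 101 0-3 | 103 3-9 | 102 9-18 |
Completion: 101=3  102=18  103=9
Waiting times: 101=0, 102=9, 103=3
Average waiting = (0+9+3) / 3 = 12/3 = 4.00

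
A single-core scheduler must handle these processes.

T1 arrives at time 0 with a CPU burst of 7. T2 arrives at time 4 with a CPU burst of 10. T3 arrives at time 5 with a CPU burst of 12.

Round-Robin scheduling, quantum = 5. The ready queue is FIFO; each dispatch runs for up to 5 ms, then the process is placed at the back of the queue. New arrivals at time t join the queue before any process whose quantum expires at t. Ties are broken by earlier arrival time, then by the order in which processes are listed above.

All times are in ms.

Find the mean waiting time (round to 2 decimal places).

Gantt: | T1 0-5 | T2 5-10 | T3 10-15 | T1 15-17 | T2 17-22 | T3 22-29 |
Completion: T1=17  T2=22  T3=29
Waiting times: T1=10, T2=8, T3=12
Average waiting = (10+8+12) / 3 = 30/3 = 10.00

10.00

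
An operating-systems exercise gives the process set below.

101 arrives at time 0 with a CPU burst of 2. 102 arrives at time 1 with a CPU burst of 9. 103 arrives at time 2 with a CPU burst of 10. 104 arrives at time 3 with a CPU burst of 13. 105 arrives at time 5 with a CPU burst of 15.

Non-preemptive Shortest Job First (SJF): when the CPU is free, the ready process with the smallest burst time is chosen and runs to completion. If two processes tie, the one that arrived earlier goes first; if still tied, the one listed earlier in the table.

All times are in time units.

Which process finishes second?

102

Schedule: | 101 0-2 | 102 2-11 | 103 11-21 | 104 21-34 | 105 34-49 |
Completion: 101=2  102=11  103=21  104=34  105=49
Finish order: 101 → 102 → 103 → 104 → 105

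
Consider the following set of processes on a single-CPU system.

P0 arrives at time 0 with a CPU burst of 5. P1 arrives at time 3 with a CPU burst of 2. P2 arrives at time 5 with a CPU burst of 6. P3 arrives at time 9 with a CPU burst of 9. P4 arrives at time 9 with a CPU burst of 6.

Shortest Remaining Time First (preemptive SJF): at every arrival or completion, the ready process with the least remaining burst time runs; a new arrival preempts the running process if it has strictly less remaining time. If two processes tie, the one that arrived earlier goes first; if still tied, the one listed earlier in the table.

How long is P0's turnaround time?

Schedule: | P0 0-5 | P1 5-7 | P2 7-13 | P4 13-19 | P3 19-28 |
Completion: P0=5  P1=7  P2=13  P3=28  P4=19
Turnaround (C−A): P0=5  P1=4  P2=8  P3=19  P4=10
Turnaround(P0) = completion − arrival = 5 − 0 = 5

5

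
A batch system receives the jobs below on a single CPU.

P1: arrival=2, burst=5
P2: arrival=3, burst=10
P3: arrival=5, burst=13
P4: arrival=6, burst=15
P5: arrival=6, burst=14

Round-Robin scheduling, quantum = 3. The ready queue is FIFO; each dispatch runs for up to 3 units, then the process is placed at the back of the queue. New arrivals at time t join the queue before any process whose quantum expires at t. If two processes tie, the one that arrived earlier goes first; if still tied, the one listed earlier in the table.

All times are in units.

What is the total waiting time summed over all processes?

Schedule: | idle 0-2 | P1 2-5 | P2 5-8 | P3 8-11 | P1 11-13 | P4 13-16 | P5 16-19 | P2 19-22 | P3 22-25 | P4 25-28 | P5 28-31 | P2 31-34 | P3 34-37 | P4 37-40 | P5 40-43 | P2 43-44 | P3 44-47 | P4 47-50 | P5 50-53 | P3 53-54 | P4 54-57 | P5 57-59 |
Completion: P1=13  P2=44  P3=54  P4=57  P5=59
Turnaround (C−A): P1=11  P2=41  P3=49  P4=51  P5=53
Waiting = turnaround − burst: P1=6, P2=31, P3=36, P4=36, P5=39
Total waiting = 6 + 31 + 36 + 36 + 39 = 148

148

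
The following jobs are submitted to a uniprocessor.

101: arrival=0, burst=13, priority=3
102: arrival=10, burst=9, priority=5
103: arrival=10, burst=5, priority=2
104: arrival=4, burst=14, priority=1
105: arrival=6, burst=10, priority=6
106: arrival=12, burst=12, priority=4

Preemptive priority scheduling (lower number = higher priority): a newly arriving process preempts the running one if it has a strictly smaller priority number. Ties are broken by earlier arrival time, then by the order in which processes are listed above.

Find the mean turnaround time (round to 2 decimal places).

31.83

Schedule: | 101 0-4 | 104 4-18 | 103 18-23 | 101 23-32 | 106 32-44 | 102 44-53 | 105 53-63 |
Completion: 101=32  102=53  103=23  104=18  105=63  106=44
Turnaround times: 101=32, 102=43, 103=13, 104=14, 105=57, 106=32
Average turnaround = (32+43+13+14+57+32) / 6 = 191/6 = 31.83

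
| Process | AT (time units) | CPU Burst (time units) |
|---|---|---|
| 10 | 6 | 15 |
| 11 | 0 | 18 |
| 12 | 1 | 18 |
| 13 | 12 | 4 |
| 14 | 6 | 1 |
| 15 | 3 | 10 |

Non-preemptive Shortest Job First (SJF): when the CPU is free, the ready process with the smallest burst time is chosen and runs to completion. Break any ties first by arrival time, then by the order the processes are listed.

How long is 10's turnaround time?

Timeline: | 11 0-18 | 14 18-19 | 13 19-23 | 15 23-33 | 10 33-48 | 12 48-66 |
Completion: 10=48  11=18  12=66  13=23  14=19  15=33
Turnaround (C−A): 10=42  11=18  12=65  13=11  14=13  15=30
Turnaround(10) = completion − arrival = 48 − 6 = 42

42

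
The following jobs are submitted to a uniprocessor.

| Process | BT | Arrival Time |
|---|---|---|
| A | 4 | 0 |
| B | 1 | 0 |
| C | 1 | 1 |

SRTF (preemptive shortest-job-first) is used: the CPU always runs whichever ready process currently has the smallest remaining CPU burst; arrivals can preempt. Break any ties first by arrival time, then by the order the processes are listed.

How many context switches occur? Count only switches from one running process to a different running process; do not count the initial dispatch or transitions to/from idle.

Schedule: | B 0-1 | C 1-2 | A 2-6 |
Completion: A=6  B=1  C=2
Turnaround (C−A): A=6  B=1  C=1

2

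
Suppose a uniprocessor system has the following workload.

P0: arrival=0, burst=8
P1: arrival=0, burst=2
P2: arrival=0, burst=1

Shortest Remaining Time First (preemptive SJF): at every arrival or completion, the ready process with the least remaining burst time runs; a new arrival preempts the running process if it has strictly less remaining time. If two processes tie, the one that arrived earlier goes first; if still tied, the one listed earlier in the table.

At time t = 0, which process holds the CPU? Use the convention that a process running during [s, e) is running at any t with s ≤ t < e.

Gantt: | P2 0-1 | P1 1-3 | P0 3-11 |
Completion: P0=11  P1=3  P2=1
Turnaround (C−A): P0=11  P1=3  P2=1

P2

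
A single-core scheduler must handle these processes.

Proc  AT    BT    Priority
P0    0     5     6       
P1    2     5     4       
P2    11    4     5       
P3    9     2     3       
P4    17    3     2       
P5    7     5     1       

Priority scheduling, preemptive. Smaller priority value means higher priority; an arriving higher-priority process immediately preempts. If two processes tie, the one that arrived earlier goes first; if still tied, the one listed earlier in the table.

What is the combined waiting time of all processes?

28

Schedule: | P0 0-2 | P1 2-7 | P5 7-12 | P3 12-14 | P2 14-17 | P4 17-20 | P2 20-21 | P0 21-24 |
Completion: P0=24  P1=7  P2=21  P3=14  P4=20  P5=12
Turnaround (C−A): P0=24  P1=5  P2=10  P3=5  P4=3  P5=5
Waiting = turnaround − burst: P0=19, P1=0, P2=6, P3=3, P4=0, P5=0
Total waiting = 19 + 0 + 6 + 3 + 0 + 0 = 28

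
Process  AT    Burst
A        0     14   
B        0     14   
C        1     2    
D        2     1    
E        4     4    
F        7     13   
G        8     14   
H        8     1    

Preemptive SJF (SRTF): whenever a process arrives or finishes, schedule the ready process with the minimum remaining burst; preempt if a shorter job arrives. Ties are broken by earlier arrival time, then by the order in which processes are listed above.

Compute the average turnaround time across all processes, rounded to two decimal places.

20.38

Gantt: | A 0-1 | C 1-3 | D 3-4 | E 4-8 | H 8-9 | A 9-22 | F 22-35 | B 35-49 | G 49-63 |
Completion: A=22  B=49  C=3  D=4  E=8  F=35  G=63  H=9
Turnaround times: A=22, B=49, C=2, D=2, E=4, F=28, G=55, H=1
Average turnaround = (22+49+2+2+4+28+55+1) / 8 = 163/8 = 20.38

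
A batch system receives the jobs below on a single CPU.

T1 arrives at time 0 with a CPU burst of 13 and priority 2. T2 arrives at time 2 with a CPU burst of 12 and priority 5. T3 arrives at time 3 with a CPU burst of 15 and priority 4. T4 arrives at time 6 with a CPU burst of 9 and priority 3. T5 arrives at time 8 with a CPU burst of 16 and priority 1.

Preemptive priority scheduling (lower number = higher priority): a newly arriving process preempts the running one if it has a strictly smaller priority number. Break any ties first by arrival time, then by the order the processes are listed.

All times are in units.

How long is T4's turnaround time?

32

Timeline: | T1 0-8 | T5 8-24 | T1 24-29 | T4 29-38 | T3 38-53 | T2 53-65 |
Completion: T1=29  T2=65  T3=53  T4=38  T5=24
Turnaround (C−A): T1=29  T2=63  T3=50  T4=32  T5=16
Turnaround(T4) = completion − arrival = 38 − 6 = 32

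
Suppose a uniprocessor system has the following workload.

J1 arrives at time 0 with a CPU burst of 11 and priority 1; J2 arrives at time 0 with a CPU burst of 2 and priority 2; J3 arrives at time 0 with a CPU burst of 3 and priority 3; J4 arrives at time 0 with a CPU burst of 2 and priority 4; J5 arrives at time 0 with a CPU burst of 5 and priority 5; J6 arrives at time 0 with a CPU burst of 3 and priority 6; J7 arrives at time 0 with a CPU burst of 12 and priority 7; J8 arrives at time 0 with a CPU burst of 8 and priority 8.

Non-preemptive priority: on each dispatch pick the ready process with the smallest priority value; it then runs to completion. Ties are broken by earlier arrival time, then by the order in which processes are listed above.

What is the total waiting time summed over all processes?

Gantt: | J1 0-11 | J2 11-13 | J3 13-16 | J4 16-18 | J5 18-23 | J6 23-26 | J7 26-38 | J8 38-46 |
Completion: J1=11  J2=13  J3=16  J4=18  J5=23  J6=26  J7=38  J8=46
Turnaround (C−A): J1=11  J2=13  J3=16  J4=18  J5=23  J6=26  J7=38  J8=46
Waiting = turnaround − burst: J1=0, J2=11, J3=13, J4=16, J5=18, J6=23, J7=26, J8=38
Total waiting = 0 + 11 + 13 + 16 + 18 + 23 + 26 + 38 = 145

145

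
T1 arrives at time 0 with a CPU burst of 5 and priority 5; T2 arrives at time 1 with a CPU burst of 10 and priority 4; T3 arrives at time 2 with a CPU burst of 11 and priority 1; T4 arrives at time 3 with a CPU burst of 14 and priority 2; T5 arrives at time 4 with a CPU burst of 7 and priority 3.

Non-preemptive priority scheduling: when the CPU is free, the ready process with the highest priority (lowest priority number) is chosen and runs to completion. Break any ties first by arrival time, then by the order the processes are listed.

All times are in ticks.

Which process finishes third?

T4

Schedule: | T1 0-5 | T3 5-16 | T4 16-30 | T5 30-37 | T2 37-47 |
Completion: T1=5  T2=47  T3=16  T4=30  T5=37
Turnaround (C−A): T1=5  T2=46  T3=14  T4=27  T5=33
Finish order: T1 → T3 → T4 → T5 → T2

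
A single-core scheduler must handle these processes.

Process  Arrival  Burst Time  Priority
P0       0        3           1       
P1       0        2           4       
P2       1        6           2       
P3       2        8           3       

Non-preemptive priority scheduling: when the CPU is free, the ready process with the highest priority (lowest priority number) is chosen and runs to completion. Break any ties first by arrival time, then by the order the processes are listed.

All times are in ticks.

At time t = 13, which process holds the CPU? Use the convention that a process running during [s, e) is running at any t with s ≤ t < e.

Gantt: | P0 0-3 | P2 3-9 | P3 9-17 | P1 17-19 |
Completion: P0=3  P1=19  P2=9  P3=17
Turnaround (C−A): P0=3  P1=19  P2=8  P3=15

P3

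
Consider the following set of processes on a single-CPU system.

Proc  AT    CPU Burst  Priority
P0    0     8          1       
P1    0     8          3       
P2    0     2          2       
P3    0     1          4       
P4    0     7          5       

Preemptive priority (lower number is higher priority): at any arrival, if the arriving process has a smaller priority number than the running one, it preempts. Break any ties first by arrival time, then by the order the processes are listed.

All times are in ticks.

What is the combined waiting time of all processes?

Schedule: | P0 0-8 | P2 8-10 | P1 10-18 | P3 18-19 | P4 19-26 |
Completion: P0=8  P1=18  P2=10  P3=19  P4=26
Waiting = turnaround − burst: P0=0, P1=10, P2=8, P3=18, P4=19
Total waiting = 0 + 10 + 8 + 18 + 19 = 55

55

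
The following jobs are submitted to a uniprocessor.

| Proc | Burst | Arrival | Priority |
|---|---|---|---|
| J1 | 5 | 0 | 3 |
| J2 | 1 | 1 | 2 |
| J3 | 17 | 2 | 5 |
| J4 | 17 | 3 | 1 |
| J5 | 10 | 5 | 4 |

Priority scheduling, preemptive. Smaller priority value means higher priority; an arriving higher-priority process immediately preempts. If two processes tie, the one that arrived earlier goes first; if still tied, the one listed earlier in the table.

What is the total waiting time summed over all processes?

Timeline: | J1 0-1 | J2 1-2 | J1 2-3 | J4 3-20 | J1 20-23 | J5 23-33 | J3 33-50 |
Completion: J1=23  J2=2  J3=50  J4=20  J5=33
Turnaround (C−A): J1=23  J2=1  J3=48  J4=17  J5=28
Waiting = turnaround − burst: J1=18, J2=0, J3=31, J4=0, J5=18
Total waiting = 18 + 0 + 31 + 0 + 18 = 67

67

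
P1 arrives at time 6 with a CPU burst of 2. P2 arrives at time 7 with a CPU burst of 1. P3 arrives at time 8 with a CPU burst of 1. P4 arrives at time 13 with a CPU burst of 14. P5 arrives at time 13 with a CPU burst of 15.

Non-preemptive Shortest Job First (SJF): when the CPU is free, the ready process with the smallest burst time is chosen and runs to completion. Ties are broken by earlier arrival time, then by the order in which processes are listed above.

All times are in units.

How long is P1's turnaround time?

2

Schedule: | idle 0-6 | P1 6-8 | P2 8-9 | P3 9-10 | idle 10-13 | P4 13-27 | P5 27-42 |
Completion: P1=8  P2=9  P3=10  P4=27  P5=42
Turnaround (C−A): P1=2  P2=2  P3=2  P4=14  P5=29
Turnaround(P1) = completion − arrival = 8 − 6 = 2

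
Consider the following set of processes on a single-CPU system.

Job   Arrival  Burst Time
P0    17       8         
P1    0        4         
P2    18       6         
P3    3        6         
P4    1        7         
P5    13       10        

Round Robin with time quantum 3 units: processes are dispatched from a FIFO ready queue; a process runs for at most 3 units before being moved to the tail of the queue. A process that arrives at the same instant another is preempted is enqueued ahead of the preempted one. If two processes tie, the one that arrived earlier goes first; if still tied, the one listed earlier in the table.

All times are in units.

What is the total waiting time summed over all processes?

Timeline: | P1 0-3 | P4 3-6 | P3 6-9 | P1 9-10 | P4 10-13 | P3 13-16 | P5 16-19 | P4 19-20 | P0 20-23 | P2 23-26 | P5 26-29 | P0 29-32 | P2 32-35 | P5 35-38 | P0 38-40 | P5 40-41 |
Completion: P0=40  P1=10  P2=35  P3=16  P4=20  P5=41
Waiting = turnaround − burst: P0=15, P1=6, P2=11, P3=7, P4=12, P5=18
Total waiting = 15 + 6 + 11 + 7 + 12 + 18 = 69

69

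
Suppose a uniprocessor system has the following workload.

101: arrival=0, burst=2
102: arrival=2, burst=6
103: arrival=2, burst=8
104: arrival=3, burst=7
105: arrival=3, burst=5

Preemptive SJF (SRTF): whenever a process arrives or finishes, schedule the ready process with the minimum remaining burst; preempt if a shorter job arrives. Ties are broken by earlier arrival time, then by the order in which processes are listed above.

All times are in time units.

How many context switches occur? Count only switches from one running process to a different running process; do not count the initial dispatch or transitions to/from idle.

4

Schedule: | 101 0-2 | 102 2-8 | 105 8-13 | 104 13-20 | 103 20-28 |
Completion: 101=2  102=8  103=28  104=20  105=13
Turnaround (C−A): 101=2  102=6  103=26  104=17  105=10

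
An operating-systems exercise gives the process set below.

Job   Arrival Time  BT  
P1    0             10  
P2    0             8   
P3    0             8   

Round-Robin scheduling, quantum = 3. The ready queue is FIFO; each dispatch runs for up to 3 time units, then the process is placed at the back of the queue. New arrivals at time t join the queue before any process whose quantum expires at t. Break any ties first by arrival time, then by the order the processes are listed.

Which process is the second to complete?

Schedule: | P1 0-3 | P2 3-6 | P3 6-9 | P1 9-12 | P2 12-15 | P3 15-18 | P1 18-21 | P2 21-23 | P3 23-25 | P1 25-26 |
Completion: P1=26  P2=23  P3=25
Turnaround (C−A): P1=26  P2=23  P3=25
Finish order: P2 → P3 → P1

P3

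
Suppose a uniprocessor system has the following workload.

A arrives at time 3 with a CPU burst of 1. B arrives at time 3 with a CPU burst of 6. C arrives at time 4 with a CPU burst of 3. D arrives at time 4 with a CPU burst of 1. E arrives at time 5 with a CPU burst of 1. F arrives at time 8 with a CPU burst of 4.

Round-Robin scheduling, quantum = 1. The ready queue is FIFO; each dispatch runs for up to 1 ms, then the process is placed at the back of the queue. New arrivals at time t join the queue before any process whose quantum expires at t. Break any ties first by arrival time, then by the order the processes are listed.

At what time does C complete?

Gantt: | idle 0-3 | A 3-4 | B 4-5 | C 5-6 | D 6-7 | E 7-8 | B 8-9 | C 9-10 | F 10-11 | B 11-12 | C 12-13 | F 13-14 | B 14-15 | F 15-16 | B 16-17 | F 17-18 | B 18-19 |
Completion: A=4  B=19  C=13  D=7  E=8  F=18
Turnaround (C−A): A=1  B=16  C=9  D=3  E=3  F=10

13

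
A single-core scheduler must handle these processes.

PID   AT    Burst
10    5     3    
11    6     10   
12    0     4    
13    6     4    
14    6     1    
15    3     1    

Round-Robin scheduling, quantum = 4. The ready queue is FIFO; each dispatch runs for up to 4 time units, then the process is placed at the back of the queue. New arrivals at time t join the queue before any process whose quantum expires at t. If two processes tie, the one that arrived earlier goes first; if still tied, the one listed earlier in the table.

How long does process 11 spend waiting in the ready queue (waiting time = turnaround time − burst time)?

Gantt: | 12 0-4 | 15 4-5 | 10 5-8 | 11 8-12 | 13 12-16 | 14 16-17 | 11 17-23 |
Completion: 10=8  11=23  12=4  13=16  14=17  15=5
Turnaround (C−A): 10=3  11=17  12=4  13=10  14=11  15=2
Waiting(11) = turnaround − burst = 17 − 10 = 7

7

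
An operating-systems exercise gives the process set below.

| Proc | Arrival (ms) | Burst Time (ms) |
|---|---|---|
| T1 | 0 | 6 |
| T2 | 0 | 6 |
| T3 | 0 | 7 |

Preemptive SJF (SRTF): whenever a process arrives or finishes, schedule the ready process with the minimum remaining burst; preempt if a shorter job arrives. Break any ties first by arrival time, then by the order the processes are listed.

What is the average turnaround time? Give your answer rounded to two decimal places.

Schedule: | T1 0-6 | T2 6-12 | T3 12-19 |
Completion: T1=6  T2=12  T3=19
Turnaround times: T1=6, T2=12, T3=19
Average turnaround = (6+12+19) / 3 = 37/3 = 12.33

12.33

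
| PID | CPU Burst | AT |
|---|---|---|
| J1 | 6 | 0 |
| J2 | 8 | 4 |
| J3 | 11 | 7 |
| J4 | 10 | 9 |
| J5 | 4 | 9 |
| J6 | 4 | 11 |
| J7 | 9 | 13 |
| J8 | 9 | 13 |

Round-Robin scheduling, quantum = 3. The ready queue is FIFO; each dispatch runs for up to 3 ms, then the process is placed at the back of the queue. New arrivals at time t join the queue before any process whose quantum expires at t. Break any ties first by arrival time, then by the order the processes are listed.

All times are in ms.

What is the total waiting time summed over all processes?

Gantt: | J1 0-6 | J2 6-9 | J3 9-12 | J4 12-15 | J5 15-18 | J2 18-21 | J6 21-24 | J3 24-27 | J7 27-30 | J8 30-33 | J4 33-36 | J5 36-37 | J2 37-39 | J6 39-40 | J3 40-43 | J7 43-46 | J8 46-49 | J4 49-52 | J3 52-54 | J7 54-57 | J8 57-60 | J4 60-61 |
Completion: J1=6  J2=39  J3=54  J4=61  J5=37  J6=40  J7=57  J8=60
Turnaround (C−A): J1=6  J2=35  J3=47  J4=52  J5=28  J6=29  J7=44  J8=47
Waiting = turnaround − burst: J1=0, J2=27, J3=36, J4=42, J5=24, J6=25, J7=35, J8=38
Total waiting = 0 + 27 + 36 + 42 + 24 + 25 + 35 + 38 = 227

227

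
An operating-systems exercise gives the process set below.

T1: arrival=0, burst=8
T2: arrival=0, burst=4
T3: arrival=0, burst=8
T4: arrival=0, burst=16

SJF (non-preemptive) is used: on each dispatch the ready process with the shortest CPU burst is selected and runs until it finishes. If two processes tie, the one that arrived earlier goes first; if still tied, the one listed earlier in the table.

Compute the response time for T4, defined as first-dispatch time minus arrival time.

Gantt: | T2 0-4 | T1 4-12 | T3 12-20 | T4 20-36 |
Completion: T1=12  T2=4  T3=20  T4=36
Response(T4) = first start − arrival = 20 − 0 = 20

20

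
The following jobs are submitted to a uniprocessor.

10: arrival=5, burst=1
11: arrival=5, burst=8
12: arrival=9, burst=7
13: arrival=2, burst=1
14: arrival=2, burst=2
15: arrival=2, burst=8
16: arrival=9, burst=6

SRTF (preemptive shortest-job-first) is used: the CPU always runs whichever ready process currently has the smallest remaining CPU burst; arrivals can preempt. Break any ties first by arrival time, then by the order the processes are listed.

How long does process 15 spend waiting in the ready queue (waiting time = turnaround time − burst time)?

Gantt: | idle 0-2 | 13 2-3 | 14 3-5 | 10 5-6 | 15 6-14 | 16 14-20 | 12 20-27 | 11 27-35 |
Completion: 10=6  11=35  12=27  13=3  14=5  15=14  16=20
Waiting(15) = turnaround − burst = 12 − 8 = 4

4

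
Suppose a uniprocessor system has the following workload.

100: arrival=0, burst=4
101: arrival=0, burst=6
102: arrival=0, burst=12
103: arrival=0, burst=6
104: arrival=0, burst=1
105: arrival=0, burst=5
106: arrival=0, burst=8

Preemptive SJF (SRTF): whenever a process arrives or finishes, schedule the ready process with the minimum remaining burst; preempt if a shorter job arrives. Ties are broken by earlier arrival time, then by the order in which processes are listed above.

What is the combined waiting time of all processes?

Gantt: | 104 0-1 | 100 1-5 | 105 5-10 | 101 10-16 | 103 16-22 | 106 22-30 | 102 30-42 |
Completion: 100=5  101=16  102=42  103=22  104=1  105=10  106=30
Turnaround (C−A): 100=5  101=16  102=42  103=22  104=1  105=10  106=30
Waiting = turnaround − burst: 100=1, 101=10, 102=30, 103=16, 104=0, 105=5, 106=22
Total waiting = 1 + 10 + 30 + 16 + 0 + 5 + 22 = 84

84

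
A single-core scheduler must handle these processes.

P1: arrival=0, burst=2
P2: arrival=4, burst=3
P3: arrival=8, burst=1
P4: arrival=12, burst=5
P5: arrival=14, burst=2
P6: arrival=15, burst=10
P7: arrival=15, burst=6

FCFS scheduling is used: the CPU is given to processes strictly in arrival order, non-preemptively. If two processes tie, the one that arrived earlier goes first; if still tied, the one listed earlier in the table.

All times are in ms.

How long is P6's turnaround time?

14

Gantt: | P1 0-2 | idle 2-4 | P2 4-7 | idle 7-8 | P3 8-9 | idle 9-12 | P4 12-17 | P5 17-19 | P6 19-29 | P7 29-35 |
Completion: P1=2  P2=7  P3=9  P4=17  P5=19  P6=29  P7=35
Turnaround(P6) = completion − arrival = 29 − 15 = 14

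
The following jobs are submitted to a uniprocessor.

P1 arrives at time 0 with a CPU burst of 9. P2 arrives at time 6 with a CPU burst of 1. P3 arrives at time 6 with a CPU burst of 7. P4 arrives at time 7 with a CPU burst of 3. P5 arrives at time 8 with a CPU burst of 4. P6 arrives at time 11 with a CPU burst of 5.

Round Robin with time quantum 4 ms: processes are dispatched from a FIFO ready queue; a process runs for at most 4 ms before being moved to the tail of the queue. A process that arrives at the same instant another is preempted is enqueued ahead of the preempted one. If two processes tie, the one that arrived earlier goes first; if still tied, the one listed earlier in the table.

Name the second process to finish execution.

P4

Timeline: | P1 0-8 | P2 8-9 | P3 9-13 | P4 13-16 | P5 16-20 | P1 20-21 | P6 21-25 | P3 25-28 | P6 28-29 |
Completion: P1=21  P2=9  P3=28  P4=16  P5=20  P6=29
Turnaround (C−A): P1=21  P2=3  P3=22  P4=9  P5=12  P6=18
Finish order: P2 → P4 → P5 → P1 → P3 → P6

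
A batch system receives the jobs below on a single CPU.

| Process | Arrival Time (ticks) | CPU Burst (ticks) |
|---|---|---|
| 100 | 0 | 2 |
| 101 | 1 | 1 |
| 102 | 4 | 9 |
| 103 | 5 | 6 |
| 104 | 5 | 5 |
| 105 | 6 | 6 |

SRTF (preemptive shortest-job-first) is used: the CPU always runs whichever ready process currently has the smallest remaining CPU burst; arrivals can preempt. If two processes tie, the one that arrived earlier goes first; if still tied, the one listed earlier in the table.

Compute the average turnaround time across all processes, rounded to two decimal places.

Timeline: | 100 0-2 | 101 2-3 | idle 3-4 | 102 4-5 | 104 5-10 | 103 10-16 | 105 16-22 | 102 22-30 |
Completion: 100=2  101=3  102=30  103=16  104=10  105=22
Turnaround (C−A): 100=2  101=2  102=26  103=11  104=5  105=16
Turnaround times: 100=2, 101=2, 102=26, 103=11, 104=5, 105=16
Average turnaround = (2+2+26+11+5+16) / 6 = 62/6 = 10.33

10.33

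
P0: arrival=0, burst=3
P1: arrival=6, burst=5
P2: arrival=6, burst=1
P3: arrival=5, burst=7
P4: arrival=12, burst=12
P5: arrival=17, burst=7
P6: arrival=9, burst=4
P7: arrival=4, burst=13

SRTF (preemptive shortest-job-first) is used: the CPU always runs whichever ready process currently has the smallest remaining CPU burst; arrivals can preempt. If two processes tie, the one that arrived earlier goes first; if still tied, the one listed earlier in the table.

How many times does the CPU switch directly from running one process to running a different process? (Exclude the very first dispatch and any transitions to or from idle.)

Timeline: | P0 0-3 | idle 3-4 | P7 4-5 | P3 5-6 | P2 6-7 | P1 7-12 | P6 12-16 | P3 16-22 | P5 22-29 | P7 29-41 | P4 41-53 |
Completion: P0=3  P1=12  P2=7  P3=22  P4=53  P5=29  P6=16  P7=41
Turnaround (C−A): P0=3  P1=6  P2=1  P3=17  P4=41  P5=12  P6=7  P7=37

8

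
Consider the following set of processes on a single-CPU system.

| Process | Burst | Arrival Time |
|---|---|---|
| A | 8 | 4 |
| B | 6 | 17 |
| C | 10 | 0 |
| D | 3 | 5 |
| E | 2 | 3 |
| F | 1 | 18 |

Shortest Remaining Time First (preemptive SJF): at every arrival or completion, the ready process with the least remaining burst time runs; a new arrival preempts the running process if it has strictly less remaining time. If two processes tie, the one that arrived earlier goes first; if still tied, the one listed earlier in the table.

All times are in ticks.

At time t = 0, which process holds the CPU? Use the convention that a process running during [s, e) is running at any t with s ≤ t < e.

Schedule: | C 0-3 | E 3-5 | D 5-8 | C 8-15 | A 15-18 | F 18-19 | A 19-24 | B 24-30 |
Completion: A=24  B=30  C=15  D=8  E=5  F=19
Turnaround (C−A): A=20  B=13  C=15  D=3  E=2  F=1

C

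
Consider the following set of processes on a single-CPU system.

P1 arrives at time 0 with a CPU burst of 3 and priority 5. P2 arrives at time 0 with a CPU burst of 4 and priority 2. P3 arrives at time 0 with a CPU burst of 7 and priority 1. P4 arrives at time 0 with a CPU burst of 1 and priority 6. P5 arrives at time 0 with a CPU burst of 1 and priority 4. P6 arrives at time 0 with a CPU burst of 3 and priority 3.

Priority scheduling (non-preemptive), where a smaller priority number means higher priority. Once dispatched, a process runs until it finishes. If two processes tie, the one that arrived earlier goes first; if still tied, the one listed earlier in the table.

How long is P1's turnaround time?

Timeline: | P3 0-7 | P2 7-11 | P6 11-14 | P5 14-15 | P1 15-18 | P4 18-19 |
Completion: P1=18  P2=11  P3=7  P4=19  P5=15  P6=14
Turnaround(P1) = completion − arrival = 18 − 0 = 18

18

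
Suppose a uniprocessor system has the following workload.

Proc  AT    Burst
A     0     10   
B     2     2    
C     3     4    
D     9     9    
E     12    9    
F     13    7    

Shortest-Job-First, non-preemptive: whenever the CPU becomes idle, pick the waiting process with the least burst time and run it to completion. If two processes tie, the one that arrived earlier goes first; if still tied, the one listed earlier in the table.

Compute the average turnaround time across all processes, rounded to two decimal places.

Schedule: | A 0-10 | B 10-12 | C 12-16 | F 16-23 | D 23-32 | E 32-41 |
Completion: A=10  B=12  C=16  D=32  E=41  F=23
Turnaround (C−A): A=10  B=10  C=13  D=23  E=29  F=10
Turnaround times: A=10, B=10, C=13, D=23, E=29, F=10
Average turnaround = (10+10+13+23+29+10) / 6 = 95/6 = 15.83

15.83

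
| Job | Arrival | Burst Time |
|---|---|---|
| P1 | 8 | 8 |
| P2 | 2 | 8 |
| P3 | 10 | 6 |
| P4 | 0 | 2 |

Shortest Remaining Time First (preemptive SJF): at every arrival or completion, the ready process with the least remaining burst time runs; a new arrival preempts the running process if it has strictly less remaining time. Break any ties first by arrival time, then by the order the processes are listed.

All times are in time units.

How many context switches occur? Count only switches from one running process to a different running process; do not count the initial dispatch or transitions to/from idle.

Schedule: | P4 0-2 | P2 2-10 | P3 10-16 | P1 16-24 |
Completion: P1=24  P2=10  P3=16  P4=2

3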